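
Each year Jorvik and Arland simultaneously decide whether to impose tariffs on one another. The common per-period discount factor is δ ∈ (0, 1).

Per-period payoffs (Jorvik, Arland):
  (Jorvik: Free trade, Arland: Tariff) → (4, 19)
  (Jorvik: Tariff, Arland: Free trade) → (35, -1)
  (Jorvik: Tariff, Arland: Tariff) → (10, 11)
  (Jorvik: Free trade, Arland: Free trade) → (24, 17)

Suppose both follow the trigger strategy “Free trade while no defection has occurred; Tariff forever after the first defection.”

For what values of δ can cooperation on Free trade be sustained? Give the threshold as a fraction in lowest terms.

Jorvik's threshold: (35−24)/(35−10) = 11/25.
Arland's threshold: (19−17)/(19−11) = 1/4.
11/25 > 1/4, so Jorvik binds and δ* = 11/25.

11/25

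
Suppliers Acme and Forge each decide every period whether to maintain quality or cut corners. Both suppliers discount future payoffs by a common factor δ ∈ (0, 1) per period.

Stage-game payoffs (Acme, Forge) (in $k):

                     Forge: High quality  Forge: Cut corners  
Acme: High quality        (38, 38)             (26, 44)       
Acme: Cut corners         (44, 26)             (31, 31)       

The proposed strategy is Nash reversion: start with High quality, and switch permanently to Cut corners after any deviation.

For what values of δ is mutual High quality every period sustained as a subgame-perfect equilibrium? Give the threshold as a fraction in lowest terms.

6/13

Under grim trigger the critical discount factor is (T−C)/(T−P) with T = 44, C = 38, P = 31.
δ* = (44−38)/(44−31) = 6/13.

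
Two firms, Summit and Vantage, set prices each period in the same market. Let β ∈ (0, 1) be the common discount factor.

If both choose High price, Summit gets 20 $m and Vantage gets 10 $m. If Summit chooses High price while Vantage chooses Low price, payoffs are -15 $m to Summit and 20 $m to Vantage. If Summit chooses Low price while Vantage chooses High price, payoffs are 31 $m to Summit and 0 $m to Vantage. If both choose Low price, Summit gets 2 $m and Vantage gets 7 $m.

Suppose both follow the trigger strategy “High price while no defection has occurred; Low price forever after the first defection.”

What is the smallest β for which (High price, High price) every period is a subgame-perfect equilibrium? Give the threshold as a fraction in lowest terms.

10/13

For Summit: deviation gain 31−20 = 11, per-period punishment loss 20−2 = 18. IC gives β ≥ 11/29.
For Vantage: gain 10, loss 3 per period, so β ≥ 10/13.
The tighter constraint is Vantage's, so cooperation needs β ≥ 10/13.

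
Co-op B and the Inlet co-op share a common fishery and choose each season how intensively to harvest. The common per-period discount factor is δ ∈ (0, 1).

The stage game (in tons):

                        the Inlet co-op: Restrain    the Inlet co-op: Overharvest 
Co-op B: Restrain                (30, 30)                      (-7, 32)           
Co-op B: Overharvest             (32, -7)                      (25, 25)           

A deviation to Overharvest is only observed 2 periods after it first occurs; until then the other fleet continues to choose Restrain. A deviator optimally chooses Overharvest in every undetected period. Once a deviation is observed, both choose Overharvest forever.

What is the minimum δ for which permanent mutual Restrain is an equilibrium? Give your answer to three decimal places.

A deviator earns 32 for 2 periods, then 25 forever; cooperating earns 30 forever. Multiplying the IC by (1−δ):
30 ≥ 32(1−δ^2) + 25δ^2, so 7·δ^2 ≥ 2 and δ^2 ≥ 2/7.
δ ≥ (2/7)^(1/2) ≈ 0.535.

0.535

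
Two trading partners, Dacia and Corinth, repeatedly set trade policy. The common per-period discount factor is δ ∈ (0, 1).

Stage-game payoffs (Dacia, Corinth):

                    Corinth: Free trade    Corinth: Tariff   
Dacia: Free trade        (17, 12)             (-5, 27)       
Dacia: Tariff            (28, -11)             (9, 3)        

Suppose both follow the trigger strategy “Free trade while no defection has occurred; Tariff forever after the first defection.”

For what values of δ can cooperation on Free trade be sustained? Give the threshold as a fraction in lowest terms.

5/8

Dacia's threshold: (28−17)/(28−9) = 11/19.
Corinth's threshold: (27−12)/(27−3) = 5/8.
11/19 < 5/8, so Corinth binds and δ* = 5/8.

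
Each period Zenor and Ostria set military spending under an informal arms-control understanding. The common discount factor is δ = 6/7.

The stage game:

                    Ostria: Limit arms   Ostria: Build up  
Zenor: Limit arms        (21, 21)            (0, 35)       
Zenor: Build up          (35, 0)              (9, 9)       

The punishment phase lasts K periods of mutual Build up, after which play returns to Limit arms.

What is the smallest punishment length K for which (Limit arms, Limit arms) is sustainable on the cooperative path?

No profitable deviation requires (21−9)(δ+…+δ^K) ≥ 35−21, i.e. δ+…+δ^K ≥ 7/6 ≈ 1.1667.
With δ = 6/7, the partial sums are K=1: 0.8571, K=2: 1.5918.
K = 2 is the first length at which the sum reaches 1.1667.

2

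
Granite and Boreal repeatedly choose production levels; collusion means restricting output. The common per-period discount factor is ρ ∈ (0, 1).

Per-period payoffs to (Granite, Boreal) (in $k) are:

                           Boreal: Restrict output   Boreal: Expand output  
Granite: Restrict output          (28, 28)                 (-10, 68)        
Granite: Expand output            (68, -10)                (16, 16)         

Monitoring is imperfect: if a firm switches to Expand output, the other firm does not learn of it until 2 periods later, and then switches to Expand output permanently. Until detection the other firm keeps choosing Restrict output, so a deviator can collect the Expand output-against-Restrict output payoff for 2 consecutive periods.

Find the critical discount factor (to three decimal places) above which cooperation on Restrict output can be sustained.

The best deviation is to choose Expand output for all 2 undetected periods, earning 68 each, then 16 forever once detected.
Deviation value: 68(1−ρ^2)/(1−ρ) + 16ρ^2/(1−ρ); cooperation value: 28/(1−ρ).
IC: 28 ≥ 68(1−ρ^2) + 16ρ^2 = 68 − 52ρ^2.
So ρ^2 ≥ 40/52 = 10/13, giving ρ ≥ (10/13)^(1/2) ≈ 0.877.

0.877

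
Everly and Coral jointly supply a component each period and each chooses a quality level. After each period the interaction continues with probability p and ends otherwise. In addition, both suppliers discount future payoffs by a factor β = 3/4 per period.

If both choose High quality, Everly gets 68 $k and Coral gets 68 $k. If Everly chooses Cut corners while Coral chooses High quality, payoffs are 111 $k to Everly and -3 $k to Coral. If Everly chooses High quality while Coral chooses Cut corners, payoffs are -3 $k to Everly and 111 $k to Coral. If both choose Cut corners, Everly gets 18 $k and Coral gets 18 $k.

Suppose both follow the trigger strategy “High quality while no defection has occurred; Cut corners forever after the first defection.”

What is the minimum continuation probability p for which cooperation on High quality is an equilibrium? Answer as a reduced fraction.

Expected continuation weight on next period's payoff is β·p = 3/4·p, which plays the role of the discount factor.
Cooperation requires 3/4·p ≥ (111−68)/(111−18) = 43/93, hence p ≥ 172/279.

172/279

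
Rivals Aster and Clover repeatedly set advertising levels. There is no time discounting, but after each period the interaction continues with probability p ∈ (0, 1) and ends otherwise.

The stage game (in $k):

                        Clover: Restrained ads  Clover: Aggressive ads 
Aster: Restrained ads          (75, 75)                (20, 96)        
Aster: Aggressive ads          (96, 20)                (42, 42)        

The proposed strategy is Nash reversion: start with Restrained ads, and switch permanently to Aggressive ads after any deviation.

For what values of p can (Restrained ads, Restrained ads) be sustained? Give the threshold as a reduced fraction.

With no time discounting, the continuation probability p plays the role of the discount factor.
Grim-trigger IC: 75/(1−p) ≥ 96 + 42p/(1−p) ⇒ p ≥ (96−75)/(96−42) = 7/18.

7/18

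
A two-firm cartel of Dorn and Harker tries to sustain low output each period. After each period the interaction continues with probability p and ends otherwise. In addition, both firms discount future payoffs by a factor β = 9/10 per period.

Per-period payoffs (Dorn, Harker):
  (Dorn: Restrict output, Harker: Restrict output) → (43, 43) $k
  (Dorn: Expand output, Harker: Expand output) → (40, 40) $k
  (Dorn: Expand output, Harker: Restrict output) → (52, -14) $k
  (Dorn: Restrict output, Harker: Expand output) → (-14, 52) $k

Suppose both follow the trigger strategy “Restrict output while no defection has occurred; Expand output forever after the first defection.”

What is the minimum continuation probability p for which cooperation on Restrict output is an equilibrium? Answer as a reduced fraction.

5/6

With continuation probability p and discount β, the effective per-period discount factor is βp.
Grim-trigger IC: βp ≥ (52−43)/(52−40) = 3/4.
So p ≥ (3/4)/(9/10) = 5/6.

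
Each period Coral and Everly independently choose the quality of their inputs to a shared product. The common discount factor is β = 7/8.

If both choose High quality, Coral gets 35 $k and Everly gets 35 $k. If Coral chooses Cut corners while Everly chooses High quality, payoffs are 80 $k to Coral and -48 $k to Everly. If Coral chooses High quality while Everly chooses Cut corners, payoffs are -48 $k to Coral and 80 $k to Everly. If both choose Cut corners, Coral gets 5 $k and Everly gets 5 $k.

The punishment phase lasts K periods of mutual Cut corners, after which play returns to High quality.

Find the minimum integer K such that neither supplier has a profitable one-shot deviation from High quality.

Need Σ_{k=1}^{K} β^k ≥ (80−35)/(35−5) = 1.5000 at β = 7/8.
At K = 1 the sum is 0.8750 < 1.5000; at K = 2 it is 1.6406 ≥ 1.5000.
So the minimum punishment length is K = 2.

2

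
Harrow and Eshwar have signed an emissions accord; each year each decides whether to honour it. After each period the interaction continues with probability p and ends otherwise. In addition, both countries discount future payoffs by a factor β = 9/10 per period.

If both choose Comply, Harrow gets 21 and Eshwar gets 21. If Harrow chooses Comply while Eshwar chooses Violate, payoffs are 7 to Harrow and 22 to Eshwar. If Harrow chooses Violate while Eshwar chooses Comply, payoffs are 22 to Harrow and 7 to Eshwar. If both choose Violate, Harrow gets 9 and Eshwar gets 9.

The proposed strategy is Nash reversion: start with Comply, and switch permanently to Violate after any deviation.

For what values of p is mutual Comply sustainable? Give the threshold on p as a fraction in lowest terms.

10/117

With continuation probability p and discount β, the effective per-period discount factor is βp.
Grim-trigger IC: βp ≥ (22−21)/(22−9) = 1/13.
So p ≥ (1/13)/(9/10) = 10/117.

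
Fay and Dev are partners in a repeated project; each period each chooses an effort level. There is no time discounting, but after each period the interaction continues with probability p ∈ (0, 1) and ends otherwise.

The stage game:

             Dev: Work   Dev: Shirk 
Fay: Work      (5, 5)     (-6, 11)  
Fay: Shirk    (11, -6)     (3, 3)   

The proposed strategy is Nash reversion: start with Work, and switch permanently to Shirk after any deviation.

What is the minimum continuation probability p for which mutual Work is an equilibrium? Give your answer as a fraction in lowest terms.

Expected cooperation value is 5 + p·5 + p²·5 + … = 5/(1−p); deviation gives 11 + p·3/(1−p).
5 ≥ 11(1−p) + 3p ⇒ 8p ≥ 6 ⇒ p ≥ 6/8 = 3/4.

3/4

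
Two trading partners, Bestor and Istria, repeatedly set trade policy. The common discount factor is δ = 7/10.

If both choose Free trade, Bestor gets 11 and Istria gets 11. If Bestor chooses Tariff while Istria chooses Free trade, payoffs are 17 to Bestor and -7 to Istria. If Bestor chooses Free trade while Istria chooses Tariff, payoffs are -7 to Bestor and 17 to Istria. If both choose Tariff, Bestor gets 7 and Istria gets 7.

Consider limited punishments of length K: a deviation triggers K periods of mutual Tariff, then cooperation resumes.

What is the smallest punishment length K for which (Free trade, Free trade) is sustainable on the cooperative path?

No profitable deviation requires (11−7)(δ+…+δ^K) ≥ 17−11, i.e. δ+…+δ^K ≥ 3/2 ≈ 1.5000.
With δ = 7/10, the partial sums are K=1: 0.7000, K=2: 1.1900, K=3: 1.5330.
K = 3 is the first length at which the sum reaches 1.5000.

3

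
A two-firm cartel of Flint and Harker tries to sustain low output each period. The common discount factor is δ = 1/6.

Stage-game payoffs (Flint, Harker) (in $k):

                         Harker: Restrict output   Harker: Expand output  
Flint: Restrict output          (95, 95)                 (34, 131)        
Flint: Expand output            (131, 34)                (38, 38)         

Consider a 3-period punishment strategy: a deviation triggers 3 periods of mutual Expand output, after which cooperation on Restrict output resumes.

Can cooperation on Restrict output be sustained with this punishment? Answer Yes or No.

A one-shot deviation gives 131 now, then 38 for 3 periods, then back to 95.
Gain from deviating: (131−95) today; loss: (95−38) in each of the next 3 periods.
No-deviation condition: (95−38)(δ+…+δ^3) ≥ 131−95, i.e. δ+…+δ^3 ≥ 12/19.
At δ = 1/6: δ+…+δ^3 = 0.1991 < 0.6316.
So cooperation is not sustainable.

No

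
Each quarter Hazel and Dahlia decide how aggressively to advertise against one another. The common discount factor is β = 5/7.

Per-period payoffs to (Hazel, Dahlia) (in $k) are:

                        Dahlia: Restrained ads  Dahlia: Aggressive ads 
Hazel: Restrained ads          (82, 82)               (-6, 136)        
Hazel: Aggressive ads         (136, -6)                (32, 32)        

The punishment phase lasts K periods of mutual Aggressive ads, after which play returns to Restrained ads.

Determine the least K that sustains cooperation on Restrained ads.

Need Σ_{k=1}^{K} β^k ≥ (136−82)/(82−32) = 1.0800 at β = 5/7.
At K = 1 the sum is 0.7143 < 1.0800; at K = 2 it is 1.2245 ≥ 1.0800.
So the minimum punishment length is K = 2.

2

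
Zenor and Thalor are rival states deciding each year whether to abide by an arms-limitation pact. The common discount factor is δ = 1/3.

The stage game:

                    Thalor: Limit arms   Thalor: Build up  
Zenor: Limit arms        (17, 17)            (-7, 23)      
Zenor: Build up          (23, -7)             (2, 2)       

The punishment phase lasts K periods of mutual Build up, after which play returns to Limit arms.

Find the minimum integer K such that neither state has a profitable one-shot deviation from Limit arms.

No profitable deviation requires (17−2)(δ+…+δ^K) ≥ 23−17, i.e. δ+…+δ^K ≥ 2/5 ≈ 0.4000.
With δ = 1/3, the partial sums are K=1: 0.3333, K=2: 0.4444.
K = 2 is the first length at which the sum reaches 0.4000.

2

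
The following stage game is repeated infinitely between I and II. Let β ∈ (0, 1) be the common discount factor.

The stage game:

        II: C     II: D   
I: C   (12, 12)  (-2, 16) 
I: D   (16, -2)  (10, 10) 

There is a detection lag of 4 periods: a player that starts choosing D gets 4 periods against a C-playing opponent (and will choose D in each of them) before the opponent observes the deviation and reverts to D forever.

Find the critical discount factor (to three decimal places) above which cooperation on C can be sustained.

0.904

The best deviation is to choose D for all 4 undetected periods, earning 16 each, then 10 forever once detected.
Deviation value: 16(1−β^4)/(1−β) + 10β^4/(1−β); cooperation value: 12/(1−β).
IC: 12 ≥ 16(1−β^4) + 10β^4 = 16 − 6β^4.
So β^4 ≥ 4/6 = 2/3, giving β ≥ (2/3)^(1/4) ≈ 0.904.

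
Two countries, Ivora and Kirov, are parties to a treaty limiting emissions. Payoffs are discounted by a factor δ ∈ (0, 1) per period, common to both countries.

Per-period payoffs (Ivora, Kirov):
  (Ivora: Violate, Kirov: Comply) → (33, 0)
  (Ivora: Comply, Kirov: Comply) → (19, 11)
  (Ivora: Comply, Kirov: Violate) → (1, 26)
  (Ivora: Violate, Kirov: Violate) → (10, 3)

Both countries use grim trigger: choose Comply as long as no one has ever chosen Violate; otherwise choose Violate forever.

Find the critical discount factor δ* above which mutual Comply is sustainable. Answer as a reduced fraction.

Ivora: cooperation gives 19 each period; deviation gives 33 once then 10 forever.
  19/(1−δ) ≥ 33 + 10δ/(1−δ) ⇒ δ ≥ 14/23.
Kirov: cooperation gives 11 each period; deviation gives 26 once then 3 forever.
  δ ≥ 15/23.
Both must hold, so the binding constraint is Kirov's: δ ≥ 15/23.

15/23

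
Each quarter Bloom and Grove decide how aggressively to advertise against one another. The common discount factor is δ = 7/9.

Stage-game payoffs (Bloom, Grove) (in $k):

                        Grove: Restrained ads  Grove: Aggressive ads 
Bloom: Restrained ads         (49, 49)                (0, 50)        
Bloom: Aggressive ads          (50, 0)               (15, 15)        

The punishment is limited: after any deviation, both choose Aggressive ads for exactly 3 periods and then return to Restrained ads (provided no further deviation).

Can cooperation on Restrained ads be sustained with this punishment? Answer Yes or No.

Yes

Comparing payoff streams over the 4 periods until play realigns: cooperate → 49(1+δ+…+δ^3); deviate → 50 + 15(δ+…+δ^3).
Cooperation is sustained iff (49−15)(δ+…+δ^3) ≥ 50−49.
δ+…+δ^3 = 7/9·(1−(7/9)^3)/(1−7/9) = 1.8532, and (50−49)/(49−15) = 0.0294.
1.8532 ≥ 0.0294, so cooperation is sustainable.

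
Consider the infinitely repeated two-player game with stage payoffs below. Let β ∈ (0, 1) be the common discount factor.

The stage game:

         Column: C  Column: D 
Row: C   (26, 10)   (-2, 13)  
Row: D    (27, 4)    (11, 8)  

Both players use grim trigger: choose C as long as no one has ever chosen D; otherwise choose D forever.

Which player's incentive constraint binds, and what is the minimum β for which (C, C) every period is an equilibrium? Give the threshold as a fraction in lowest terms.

Column; β ≥ 3/5

Row: cooperation gives 26 each period; deviation gives 27 once then 11 forever.
  26/(1−β) ≥ 27 + 11β/(1−β) ⇒ β ≥ 1/16.
Column: cooperation gives 10 each period; deviation gives 13 once then 8 forever.
  β ≥ 3/5.
Both must hold, so the binding constraint is Column's: β ≥ 3/5.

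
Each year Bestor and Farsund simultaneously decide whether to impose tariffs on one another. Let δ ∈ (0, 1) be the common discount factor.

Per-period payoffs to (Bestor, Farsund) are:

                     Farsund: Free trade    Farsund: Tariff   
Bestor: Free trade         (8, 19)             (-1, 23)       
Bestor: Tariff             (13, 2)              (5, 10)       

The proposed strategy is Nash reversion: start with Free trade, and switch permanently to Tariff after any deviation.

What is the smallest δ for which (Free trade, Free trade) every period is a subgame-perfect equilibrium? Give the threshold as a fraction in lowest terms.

For Bestor: deviation gain 13−8 = 5, per-period punishment loss 8−5 = 3. IC gives δ ≥ 5/8.
For Farsund: gain 4, loss 9 per period, so δ ≥ 4/13.
The tighter constraint is Bestor's, so cooperation needs δ ≥ 5/8.

5/8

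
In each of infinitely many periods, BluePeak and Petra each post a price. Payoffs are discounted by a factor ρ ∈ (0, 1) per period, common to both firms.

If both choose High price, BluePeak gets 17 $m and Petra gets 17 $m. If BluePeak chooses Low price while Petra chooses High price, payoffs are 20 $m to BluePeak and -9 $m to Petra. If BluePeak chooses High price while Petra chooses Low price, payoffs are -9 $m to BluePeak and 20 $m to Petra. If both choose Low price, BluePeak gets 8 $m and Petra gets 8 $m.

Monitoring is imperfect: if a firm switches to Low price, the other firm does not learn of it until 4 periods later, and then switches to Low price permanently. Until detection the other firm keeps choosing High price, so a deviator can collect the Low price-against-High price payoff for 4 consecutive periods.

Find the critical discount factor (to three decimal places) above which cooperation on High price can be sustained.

The best deviation is to choose Low price for all 4 undetected periods, earning 20 each, then 8 forever once detected.
Deviation value: 20(1−ρ^4)/(1−ρ) + 8ρ^4/(1−ρ); cooperation value: 17/(1−ρ).
IC: 17 ≥ 20(1−ρ^4) + 8ρ^4 = 20 − 12ρ^4.
So ρ^4 ≥ 3/12 = 1/4, giving ρ ≥ (1/4)^(1/4) ≈ 0.707.

0.707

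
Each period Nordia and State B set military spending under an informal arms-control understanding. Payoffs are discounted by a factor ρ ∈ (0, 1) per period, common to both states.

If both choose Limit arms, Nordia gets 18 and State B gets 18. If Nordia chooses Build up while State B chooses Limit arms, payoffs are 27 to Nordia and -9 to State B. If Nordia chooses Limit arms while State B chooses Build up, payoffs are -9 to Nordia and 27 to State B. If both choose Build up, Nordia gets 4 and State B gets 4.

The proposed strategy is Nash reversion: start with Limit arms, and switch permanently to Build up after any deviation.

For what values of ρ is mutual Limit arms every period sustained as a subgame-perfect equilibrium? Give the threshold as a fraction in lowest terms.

9/23

Cooperation forever yields 18 each period: 18/(1−ρ).
Deviating yields 27 once, then 4 forever: 27 + 4ρ/(1−ρ).
No profitable deviation requires 18/(1−ρ) ≥ 27 + 4ρ/(1−ρ).
Multiplying by (1−ρ): 18 ≥ 27(1−ρ) + 4ρ = 27 − 23ρ.
So 23ρ ≥ 9, i.e. ρ ≥ 9/23.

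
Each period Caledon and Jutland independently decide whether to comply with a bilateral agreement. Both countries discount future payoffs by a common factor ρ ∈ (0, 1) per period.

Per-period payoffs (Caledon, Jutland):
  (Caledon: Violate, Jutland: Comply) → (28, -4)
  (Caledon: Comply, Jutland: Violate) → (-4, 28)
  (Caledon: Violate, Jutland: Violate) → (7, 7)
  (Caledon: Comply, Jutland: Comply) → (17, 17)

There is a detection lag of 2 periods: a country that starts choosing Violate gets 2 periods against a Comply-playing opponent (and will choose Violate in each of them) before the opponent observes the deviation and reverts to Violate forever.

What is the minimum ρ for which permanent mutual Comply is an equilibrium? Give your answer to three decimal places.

A deviator earns 28 for 2 periods, then 7 forever; cooperating earns 17 forever. Multiplying the IC by (1−ρ):
17 ≥ 28(1−ρ^2) + 7ρ^2, so 21·ρ^2 ≥ 11 and ρ^2 ≥ 11/21.
ρ ≥ (11/21)^(1/2) ≈ 0.724.

0.724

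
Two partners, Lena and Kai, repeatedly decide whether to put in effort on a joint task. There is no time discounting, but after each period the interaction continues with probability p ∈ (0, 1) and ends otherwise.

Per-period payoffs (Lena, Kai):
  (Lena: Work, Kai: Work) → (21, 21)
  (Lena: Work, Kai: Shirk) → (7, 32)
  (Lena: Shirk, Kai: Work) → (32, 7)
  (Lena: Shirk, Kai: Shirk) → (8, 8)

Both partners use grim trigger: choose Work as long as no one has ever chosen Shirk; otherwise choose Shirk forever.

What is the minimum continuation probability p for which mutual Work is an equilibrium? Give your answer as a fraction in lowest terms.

11/24

With no time discounting, the continuation probability p plays the role of the discount factor.
Grim-trigger IC: 21/(1−p) ≥ 32 + 8p/(1−p) ⇒ p ≥ (32−21)/(32−8) = 11/24.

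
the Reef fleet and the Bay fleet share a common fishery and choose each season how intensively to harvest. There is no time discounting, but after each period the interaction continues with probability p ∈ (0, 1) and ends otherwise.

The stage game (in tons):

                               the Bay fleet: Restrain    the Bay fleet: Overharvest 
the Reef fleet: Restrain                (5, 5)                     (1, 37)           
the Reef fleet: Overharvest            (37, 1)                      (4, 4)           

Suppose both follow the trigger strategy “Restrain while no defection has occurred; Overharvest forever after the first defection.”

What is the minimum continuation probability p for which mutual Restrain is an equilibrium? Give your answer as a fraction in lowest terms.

32/33

With no time discounting, the continuation probability p plays the role of the discount factor.
Grim-trigger IC: 5/(1−p) ≥ 37 + 4p/(1−p) ⇒ p ≥ (37−5)/(37−4) = 32/33.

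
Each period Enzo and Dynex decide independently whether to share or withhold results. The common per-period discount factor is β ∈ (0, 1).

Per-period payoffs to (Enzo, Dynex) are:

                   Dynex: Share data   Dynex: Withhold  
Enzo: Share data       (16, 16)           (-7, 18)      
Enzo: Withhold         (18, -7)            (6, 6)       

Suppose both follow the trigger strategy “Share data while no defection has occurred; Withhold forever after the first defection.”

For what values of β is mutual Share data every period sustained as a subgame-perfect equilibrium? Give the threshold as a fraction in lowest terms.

1/6

16/(1−β) ≥ 18 + 6β/(1−β)
16 ≥ 18 − 12β
β ≥ 2/12 = 1/6.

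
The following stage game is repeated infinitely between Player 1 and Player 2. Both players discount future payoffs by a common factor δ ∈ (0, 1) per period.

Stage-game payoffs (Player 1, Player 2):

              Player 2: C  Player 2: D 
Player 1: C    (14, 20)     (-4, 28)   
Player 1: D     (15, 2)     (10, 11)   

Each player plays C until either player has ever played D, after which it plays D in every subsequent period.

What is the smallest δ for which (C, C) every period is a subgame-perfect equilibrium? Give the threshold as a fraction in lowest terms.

8/17

Player 1: cooperation gives 14 each period; deviation gives 15 once then 10 forever.
  14/(1−δ) ≥ 15 + 10δ/(1−δ) ⇒ δ ≥ 1/5.
Player 2: cooperation gives 20 each period; deviation gives 28 once then 11 forever.
  δ ≥ 8/17.
Both must hold, so the binding constraint is Player 2's: δ ≥ 8/17.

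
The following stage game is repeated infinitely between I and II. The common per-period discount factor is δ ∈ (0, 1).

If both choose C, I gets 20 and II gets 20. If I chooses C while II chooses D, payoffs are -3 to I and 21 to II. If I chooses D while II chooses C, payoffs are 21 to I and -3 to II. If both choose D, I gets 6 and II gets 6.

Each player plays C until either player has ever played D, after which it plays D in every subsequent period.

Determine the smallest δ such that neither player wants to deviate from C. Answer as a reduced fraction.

1/15

20/(1−δ) ≥ 21 + 6δ/(1−δ)
20 ≥ 21 − 15δ
δ ≥ 1/15.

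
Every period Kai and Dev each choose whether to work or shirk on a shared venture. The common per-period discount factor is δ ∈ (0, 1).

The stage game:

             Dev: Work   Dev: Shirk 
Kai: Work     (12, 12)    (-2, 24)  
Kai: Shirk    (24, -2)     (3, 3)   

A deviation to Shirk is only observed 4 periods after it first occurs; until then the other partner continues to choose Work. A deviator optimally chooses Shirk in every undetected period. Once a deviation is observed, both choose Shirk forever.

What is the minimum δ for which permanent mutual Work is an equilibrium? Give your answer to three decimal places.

0.869

The best deviation is to choose Shirk for all 4 undetected periods, earning 24 each, then 3 forever once detected.
Deviation value: 24(1−δ^4)/(1−δ) + 3δ^4/(1−δ); cooperation value: 12/(1−δ).
IC: 12 ≥ 24(1−δ^4) + 3δ^4 = 24 − 21δ^4.
So δ^4 ≥ 12/21 = 4/7, giving δ ≥ (4/7)^(1/4) ≈ 0.869.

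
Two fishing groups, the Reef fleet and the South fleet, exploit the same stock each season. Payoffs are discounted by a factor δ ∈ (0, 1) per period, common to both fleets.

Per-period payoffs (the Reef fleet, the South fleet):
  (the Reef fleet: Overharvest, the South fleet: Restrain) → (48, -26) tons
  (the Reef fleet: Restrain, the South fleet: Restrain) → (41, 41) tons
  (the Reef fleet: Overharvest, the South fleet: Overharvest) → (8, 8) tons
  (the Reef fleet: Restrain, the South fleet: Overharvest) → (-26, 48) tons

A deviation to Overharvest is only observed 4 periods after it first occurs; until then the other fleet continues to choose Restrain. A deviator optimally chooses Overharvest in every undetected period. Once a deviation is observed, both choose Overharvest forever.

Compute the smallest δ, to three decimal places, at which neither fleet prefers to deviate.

Deviating for the 4 undetected periods gains 48−41 = 7 per period over cooperation, then loses 41−8 = 33 per period forever once punishment starts.
Gain: 7(1 + δ + … + δ^3); loss: 33·δ^4/(1−δ).
No profitable deviation ⇔ 7(1−δ^4) ≤ 33·δ^4, i.e. δ^4 ≥ 7/(7+33) = 7/40.
Hence δ ≥ (7/40)^(1/4) ≈ 0.647.

0.647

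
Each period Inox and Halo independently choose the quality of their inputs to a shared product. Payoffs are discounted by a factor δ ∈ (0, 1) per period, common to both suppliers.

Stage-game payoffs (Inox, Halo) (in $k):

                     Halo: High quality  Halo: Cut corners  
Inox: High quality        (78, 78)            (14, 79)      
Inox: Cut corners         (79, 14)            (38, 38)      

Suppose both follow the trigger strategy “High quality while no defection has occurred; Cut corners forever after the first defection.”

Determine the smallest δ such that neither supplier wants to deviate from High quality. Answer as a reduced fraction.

Cooperation forever yields 78 each period: 78/(1−δ).
Deviating yields 79 once, then 38 forever: 79 + 38δ/(1−δ).
No profitable deviation requires 78/(1−δ) ≥ 79 + 38δ/(1−δ).
Multiplying by (1−δ): 78 ≥ 79(1−δ) + 38δ = 79 − 41δ.
So 41δ ≥ 1, i.e. δ ≥ 1/41.

1/41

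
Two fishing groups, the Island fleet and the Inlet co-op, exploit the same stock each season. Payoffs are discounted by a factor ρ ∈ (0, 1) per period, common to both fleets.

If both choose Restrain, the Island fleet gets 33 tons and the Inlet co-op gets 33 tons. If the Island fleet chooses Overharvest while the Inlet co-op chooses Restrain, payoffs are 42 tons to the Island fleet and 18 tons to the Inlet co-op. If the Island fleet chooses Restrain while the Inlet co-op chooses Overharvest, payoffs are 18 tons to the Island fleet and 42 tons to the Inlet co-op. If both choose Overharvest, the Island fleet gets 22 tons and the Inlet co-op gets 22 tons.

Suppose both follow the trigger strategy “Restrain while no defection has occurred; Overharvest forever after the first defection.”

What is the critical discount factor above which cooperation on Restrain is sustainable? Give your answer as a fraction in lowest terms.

Under grim trigger the critical discount factor is (T−C)/(T−P) with T = 42, C = 33, P = 22.
ρ* = (42−33)/(42−22) = 9/20.

9/20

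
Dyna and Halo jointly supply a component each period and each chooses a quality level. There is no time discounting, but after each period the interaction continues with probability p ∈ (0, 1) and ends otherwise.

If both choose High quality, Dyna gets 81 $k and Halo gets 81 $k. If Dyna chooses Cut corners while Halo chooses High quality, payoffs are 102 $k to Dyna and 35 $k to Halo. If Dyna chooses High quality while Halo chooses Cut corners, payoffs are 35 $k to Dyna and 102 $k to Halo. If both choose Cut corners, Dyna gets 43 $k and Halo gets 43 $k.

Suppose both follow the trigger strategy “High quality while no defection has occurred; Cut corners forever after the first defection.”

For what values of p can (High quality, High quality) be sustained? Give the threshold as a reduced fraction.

21/59

Expected cooperation value is 81 + p·81 + p²·81 + … = 81/(1−p); deviation gives 102 + p·43/(1−p).
81 ≥ 102(1−p) + 43p ⇒ 59p ≥ 21 ⇒ p ≥ 21/59.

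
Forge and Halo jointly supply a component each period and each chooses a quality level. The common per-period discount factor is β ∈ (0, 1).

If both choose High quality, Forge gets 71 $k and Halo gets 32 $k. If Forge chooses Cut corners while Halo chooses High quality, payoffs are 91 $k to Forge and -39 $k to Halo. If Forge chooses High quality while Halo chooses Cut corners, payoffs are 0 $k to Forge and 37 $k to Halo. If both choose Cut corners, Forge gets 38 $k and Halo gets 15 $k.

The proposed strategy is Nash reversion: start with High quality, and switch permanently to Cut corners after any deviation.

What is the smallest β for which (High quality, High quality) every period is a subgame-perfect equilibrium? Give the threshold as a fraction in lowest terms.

20/53

Forge: cooperation gives 71 each period; deviation gives 91 once then 38 forever.
  71/(1−β) ≥ 91 + 38β/(1−β) ⇒ β ≥ 20/53.
Halo: cooperation gives 32 each period; deviation gives 37 once then 15 forever.
  β ≥ 5/22.
Both must hold, so the binding constraint is Forge's: β ≥ 20/53.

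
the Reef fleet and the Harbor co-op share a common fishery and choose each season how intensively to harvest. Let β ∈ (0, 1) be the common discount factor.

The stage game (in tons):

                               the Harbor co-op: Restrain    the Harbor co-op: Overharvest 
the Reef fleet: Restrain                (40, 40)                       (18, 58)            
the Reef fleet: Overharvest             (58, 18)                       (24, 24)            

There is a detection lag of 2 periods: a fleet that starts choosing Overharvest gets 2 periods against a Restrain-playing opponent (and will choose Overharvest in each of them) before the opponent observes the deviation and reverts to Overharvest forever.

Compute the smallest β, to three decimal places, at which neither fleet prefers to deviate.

0.728

The best deviation is to choose Overharvest for all 2 undetected periods, earning 58 each, then 24 forever once detected.
Deviation value: 58(1−β^2)/(1−β) + 24β^2/(1−β); cooperation value: 40/(1−β).
IC: 40 ≥ 58(1−β^2) + 24β^2 = 58 − 34β^2.
So β^2 ≥ 18/34 = 9/17, giving β ≥ (9/17)^(1/2) ≈ 0.728.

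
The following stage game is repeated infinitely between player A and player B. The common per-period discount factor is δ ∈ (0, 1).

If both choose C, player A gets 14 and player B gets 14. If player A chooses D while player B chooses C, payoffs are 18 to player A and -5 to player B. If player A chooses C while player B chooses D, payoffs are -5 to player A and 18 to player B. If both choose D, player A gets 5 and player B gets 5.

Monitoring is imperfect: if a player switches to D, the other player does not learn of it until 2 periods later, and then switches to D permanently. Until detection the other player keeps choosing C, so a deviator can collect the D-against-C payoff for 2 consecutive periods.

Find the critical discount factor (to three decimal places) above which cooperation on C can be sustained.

A deviator earns 18 for 2 periods, then 5 forever; cooperating earns 14 forever. Multiplying the IC by (1−δ):
14 ≥ 18(1−δ^2) + 5δ^2, so 13·δ^2 ≥ 4 and δ^2 ≥ 4/13.
δ ≥ (4/13)^(1/2) ≈ 0.555.

0.555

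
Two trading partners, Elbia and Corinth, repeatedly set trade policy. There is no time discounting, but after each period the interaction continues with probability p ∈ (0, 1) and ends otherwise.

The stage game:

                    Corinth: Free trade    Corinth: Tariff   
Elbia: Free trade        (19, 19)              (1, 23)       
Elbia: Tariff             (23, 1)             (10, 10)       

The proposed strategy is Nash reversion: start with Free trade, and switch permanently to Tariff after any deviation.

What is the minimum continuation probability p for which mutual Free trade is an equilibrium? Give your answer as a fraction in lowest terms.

Expected cooperation value is 19 + p·19 + p²·19 + … = 19/(1−p); deviation gives 23 + p·10/(1−p).
19 ≥ 23(1−p) + 10p ⇒ 13p ≥ 4 ⇒ p ≥ 4/13.

4/13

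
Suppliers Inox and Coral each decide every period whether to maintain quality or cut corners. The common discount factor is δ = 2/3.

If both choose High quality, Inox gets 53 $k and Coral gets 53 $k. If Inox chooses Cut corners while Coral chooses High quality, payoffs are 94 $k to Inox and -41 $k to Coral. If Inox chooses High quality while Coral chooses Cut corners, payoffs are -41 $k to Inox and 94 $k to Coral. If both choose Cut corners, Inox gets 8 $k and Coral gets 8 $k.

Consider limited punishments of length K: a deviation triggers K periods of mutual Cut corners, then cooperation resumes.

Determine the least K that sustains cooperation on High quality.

IC: δ(1−δ^K)/(1−δ) ≥ (94−53)/(53−8) = 41/45.
With δ = 2/3: need 1 − δ^K ≥ 41/45·(1−2/3)/(2/3), i.e. δ^K ≤ 0.5444.
Since (2/3)^1 = 0.6667 and (2/3)^2 = 0.4444, the smallest such K is 2.

2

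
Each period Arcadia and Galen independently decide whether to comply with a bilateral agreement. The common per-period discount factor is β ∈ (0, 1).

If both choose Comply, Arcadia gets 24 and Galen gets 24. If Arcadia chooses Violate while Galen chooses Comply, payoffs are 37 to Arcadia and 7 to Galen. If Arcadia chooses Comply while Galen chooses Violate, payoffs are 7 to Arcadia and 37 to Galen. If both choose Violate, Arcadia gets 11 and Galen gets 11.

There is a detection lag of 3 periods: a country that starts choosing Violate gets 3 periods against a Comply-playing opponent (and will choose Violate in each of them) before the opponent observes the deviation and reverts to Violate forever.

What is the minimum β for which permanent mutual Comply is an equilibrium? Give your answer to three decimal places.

0.794

Deviating for the 3 undetected periods gains 37−24 = 13 per period over cooperation, then loses 24−11 = 13 per period forever once punishment starts.
Gain: 13(1 + β + … + β^2); loss: 13·β^3/(1−β).
No profitable deviation ⇔ 13(1−β^3) ≤ 13·β^3, i.e. β^3 ≥ 13/(13+13) = 1/2.
Hence β ≥ (1/2)^(1/3) ≈ 0.794.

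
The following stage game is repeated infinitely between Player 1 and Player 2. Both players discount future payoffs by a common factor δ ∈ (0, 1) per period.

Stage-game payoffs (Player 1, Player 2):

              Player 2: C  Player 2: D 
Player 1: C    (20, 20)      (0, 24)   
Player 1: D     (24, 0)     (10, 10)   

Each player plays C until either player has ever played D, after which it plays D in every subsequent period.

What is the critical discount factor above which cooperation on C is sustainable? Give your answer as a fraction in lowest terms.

20/(1−δ) ≥ 24 + 10δ/(1−δ)
20 ≥ 24 − 14δ
δ ≥ 4/14 = 2/7.

2/7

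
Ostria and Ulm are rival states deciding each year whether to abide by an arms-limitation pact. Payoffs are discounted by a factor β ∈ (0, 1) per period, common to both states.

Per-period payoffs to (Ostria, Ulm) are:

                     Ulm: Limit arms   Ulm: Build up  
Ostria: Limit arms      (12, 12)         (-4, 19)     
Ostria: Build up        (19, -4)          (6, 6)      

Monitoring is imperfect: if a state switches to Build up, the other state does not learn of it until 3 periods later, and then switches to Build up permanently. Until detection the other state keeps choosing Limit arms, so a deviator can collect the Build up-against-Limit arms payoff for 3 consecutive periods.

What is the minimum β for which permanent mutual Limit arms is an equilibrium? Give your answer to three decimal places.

0.814

The best deviation is to choose Build up for all 3 undetected periods, earning 19 each, then 6 forever once detected.
Deviation value: 19(1−β^3)/(1−β) + 6β^3/(1−β); cooperation value: 12/(1−β).
IC: 12 ≥ 19(1−β^3) + 6β^3 = 19 − 13β^3.
So β^3 ≥ 7/13, giving β ≥ (7/13)^(1/3) ≈ 0.814.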